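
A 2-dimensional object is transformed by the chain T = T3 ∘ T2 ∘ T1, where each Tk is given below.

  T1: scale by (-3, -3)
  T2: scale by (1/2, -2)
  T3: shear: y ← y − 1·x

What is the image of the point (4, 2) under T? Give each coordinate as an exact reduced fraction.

T(p) = (-6, 18)

T1 scale by (-3, -3): (4, 2) → (-12, -6)
T2 scale by (1/2, -2): (-12, -6) → (-6, 12)
T3 shear: y ← y − 1·x: (-6, 12) → (-6, 18)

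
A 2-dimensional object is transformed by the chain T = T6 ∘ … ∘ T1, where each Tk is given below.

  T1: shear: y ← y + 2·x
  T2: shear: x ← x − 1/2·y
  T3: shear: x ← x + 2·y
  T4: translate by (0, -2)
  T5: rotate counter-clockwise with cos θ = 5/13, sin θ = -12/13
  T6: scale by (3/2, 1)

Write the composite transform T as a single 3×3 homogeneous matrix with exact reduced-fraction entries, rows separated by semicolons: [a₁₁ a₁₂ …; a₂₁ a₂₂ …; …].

T = [66/13 9/4 -36/13; -38/13 -1 -10/13; 0 0 1]

T1 = [1 0 0; 2 1 0; 0 0 1]
T2·T1 = [0 -1/2 0; 2 1 0; 0 0 1]
T3·…·T1 = [4 3/2 0; 2 1 0; 0 0 1]
T4·…·T1 = [4 3/2 0; 2 1 -2; 0 0 1]
T5·…·T1 = [44/13 3/2 -24/13; -38/13 -1 -10/13; 0 0 1]
T6·…·T1 = [66/13 9/4 -36/13; -38/13 -1 -10/13; 0 0 1]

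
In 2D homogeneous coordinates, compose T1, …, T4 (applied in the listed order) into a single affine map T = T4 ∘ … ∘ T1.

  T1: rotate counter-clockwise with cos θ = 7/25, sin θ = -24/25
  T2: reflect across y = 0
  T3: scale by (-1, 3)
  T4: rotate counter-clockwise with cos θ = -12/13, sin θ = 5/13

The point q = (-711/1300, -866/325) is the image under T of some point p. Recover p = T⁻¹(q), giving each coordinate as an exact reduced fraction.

p = (1, 1/4)

T1 = [7/25 24/25 0; -24/25 7/25 0; 0 0 1]
T2·T1 = [7/25 24/25 0; 24/25 -7/25 0; 0 0 1]
T3·…·T1 = [-7/25 -24/25 0; 72/25 -21/25 0; 0 0 1]
T4·…·T1 = [-276/325 393/325 0; -899/325 132/325 0; 0 0 1]
det M = 3; M⁻¹ = [44/325 -131/325 0; 899/975 -92/325 0; 0 0 1]
M⁻¹ · (-711/1300, -866/325)ᵀ = (1, 1/4)ᵀ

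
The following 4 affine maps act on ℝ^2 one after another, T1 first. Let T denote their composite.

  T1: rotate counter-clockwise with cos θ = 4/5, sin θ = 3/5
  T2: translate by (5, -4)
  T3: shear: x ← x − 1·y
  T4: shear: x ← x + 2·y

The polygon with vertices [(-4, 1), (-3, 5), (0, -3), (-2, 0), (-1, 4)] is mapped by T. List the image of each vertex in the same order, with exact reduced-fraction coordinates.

T1 rotate counter-clockwise with cos θ = 4/5, sin θ = 3/5: (-4, 1) → (-19/5, -8/5); (-3, 5) → (-27/5, 11/5); (0, -3) → (9/5, -12/5); (-2, 0) → (-8/5, -6/5); (-1, 4) → (-16/5, 13/5)
T2 translate by (5, -4): (-19/5, -8/5) → (6/5, -28/5); (-27/5, 11/5) → (-2/5, -9/5); (9/5, -12/5) → (34/5, -32/5); (-8/5, -6/5) → (17/5, -26/5); (-16/5, 13/5) → (9/5, -7/5)
T3 shear: x ← x − 1·y: (6/5, -28/5) → (34/5, -28/5); (-2/5, -9/5) → (7/5, -9/5); (34/5, -32/5) → (66/5, -32/5); (17/5, -26/5) → (43/5, -26/5); (9/5, -7/5) → (16/5, -7/5)
T4 shear: x ← x + 2·y: (34/5, -28/5) → (-22/5, -28/5); (7/5, -9/5) → (-11/5, -9/5); (66/5, -32/5) → (2/5, -32/5); (43/5, -26/5) → (-9/5, -26/5); (16/5, -7/5) → (2/5, -7/5)

image vertices: (-22/5, -28/5), (-11/5, -9/5), (2/5, -32/5), (-9/5, -26/5), (2/5, -7/5)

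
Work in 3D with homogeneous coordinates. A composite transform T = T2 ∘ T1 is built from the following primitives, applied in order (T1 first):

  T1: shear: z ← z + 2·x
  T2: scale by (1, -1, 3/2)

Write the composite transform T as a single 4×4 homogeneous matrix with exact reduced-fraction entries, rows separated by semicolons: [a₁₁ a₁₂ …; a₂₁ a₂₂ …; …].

T1 = [1 0 0 0; 0 1 0 0; 2 0 1 0; 0 0 0 1]
T2·T1 = [1 0 0 0; 0 -1 0 0; 3 0 3/2 0; 0 0 0 1]

T = [1 0 0 0; 0 -1 0 0; 3 0 3/2 0; 0 0 0 1]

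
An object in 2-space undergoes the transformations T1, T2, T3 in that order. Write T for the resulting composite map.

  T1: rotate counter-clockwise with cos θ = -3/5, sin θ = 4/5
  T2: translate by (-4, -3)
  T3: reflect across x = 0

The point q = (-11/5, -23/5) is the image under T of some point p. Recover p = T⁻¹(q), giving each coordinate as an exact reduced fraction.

p = (-5, -4)

T1 = [-3/5 -4/5 0; 4/5 -3/5 0; 0 0 1]
T2·T1 = [-3/5 -4/5 -4; 4/5 -3/5 -3; 0 0 1]
T3·…·T1 = [3/5 4/5 4; 4/5 -3/5 -3; 0 0 1]
det M = -1; M⁻¹ = [3/5 4/5 0; 4/5 -3/5 -5; 0 0 1]
M⁻¹ · (-11/5, -23/5)ᵀ = (-5, -4)ᵀ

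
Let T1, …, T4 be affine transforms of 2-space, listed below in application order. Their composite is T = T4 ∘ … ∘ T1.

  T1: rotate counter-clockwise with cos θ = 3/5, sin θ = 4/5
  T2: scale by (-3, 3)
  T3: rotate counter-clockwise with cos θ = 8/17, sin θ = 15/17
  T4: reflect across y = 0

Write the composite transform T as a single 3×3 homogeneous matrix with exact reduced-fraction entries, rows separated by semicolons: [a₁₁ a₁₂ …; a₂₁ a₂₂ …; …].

T = [-252/85 -39/85 0; 39/85 -252/85 0; 0 0 1]

T1 = [3/5 -4/5 0; 4/5 3/5 0; 0 0 1]
T2·T1 = [-9/5 12/5 0; 12/5 9/5 0; 0 0 1]
T3·…·T1 = [-252/85 -39/85 0; -39/85 252/85 0; 0 0 1]
T4·…·T1 = [-252/85 -39/85 0; 39/85 -252/85 0; 0 0 1]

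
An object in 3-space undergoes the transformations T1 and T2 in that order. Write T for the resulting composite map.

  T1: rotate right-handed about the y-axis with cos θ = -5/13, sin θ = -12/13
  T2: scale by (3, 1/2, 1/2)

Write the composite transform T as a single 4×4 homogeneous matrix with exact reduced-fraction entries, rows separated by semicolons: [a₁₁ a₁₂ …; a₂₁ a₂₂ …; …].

T1 = [-5/13 0 -12/13 0; 0 1 0 0; 12/13 0 -5/13 0; 0 0 0 1]
T2·T1 = [-15/13 0 -36/13 0; 0 1/2 0 0; 6/13 0 -5/26 0; 0 0 0 1]

T = [-15/13 0 -36/13 0; 0 1/2 0 0; 6/13 0 -5/26 0; 0 0 0 1]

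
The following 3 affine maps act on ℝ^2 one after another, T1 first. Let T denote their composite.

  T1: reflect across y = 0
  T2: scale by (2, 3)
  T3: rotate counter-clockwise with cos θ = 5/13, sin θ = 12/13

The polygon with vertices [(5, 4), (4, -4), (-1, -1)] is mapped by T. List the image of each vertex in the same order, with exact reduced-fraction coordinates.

T1 reflect across y = 0: (5, 4) → (5, -4); (4, -4) → (4, 4); (-1, -1) → (-1, 1)
T2 scale by (2, 3): (5, -4) → (10, -12); (4, 4) → (8, 12); (-1, 1) → (-2, 3)
T3 rotate counter-clockwise with cos θ = 5/13, sin θ = 12/13: (10, -12) → (194/13, 60/13); (8, 12) → (-8, 12); (-2, 3) → (-46/13, -9/13)

image vertices: (194/13, 60/13), (-8, 12), (-46/13, -9/13)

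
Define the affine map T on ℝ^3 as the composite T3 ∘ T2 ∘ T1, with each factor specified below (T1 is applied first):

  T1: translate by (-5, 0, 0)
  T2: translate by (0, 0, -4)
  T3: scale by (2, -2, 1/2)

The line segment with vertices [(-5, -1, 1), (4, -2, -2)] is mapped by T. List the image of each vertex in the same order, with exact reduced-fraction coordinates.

T1 translate by (-5, 0, 0): (-5, -1, 1) → (-10, -1, 1); (4, -2, -2) → (-1, -2, -2)
T2 translate by (0, 0, -4): (-10, -1, 1) → (-10, -1, -3); (-1, -2, -2) → (-1, -2, -6)
T3 scale by (2, -2, 1/2): (-10, -1, -3) → (-20, 2, -3/2); (-1, -2, -6) → (-2, 4, -3)

image vertices: (-20, 2, -3/2), (-2, 4, -3)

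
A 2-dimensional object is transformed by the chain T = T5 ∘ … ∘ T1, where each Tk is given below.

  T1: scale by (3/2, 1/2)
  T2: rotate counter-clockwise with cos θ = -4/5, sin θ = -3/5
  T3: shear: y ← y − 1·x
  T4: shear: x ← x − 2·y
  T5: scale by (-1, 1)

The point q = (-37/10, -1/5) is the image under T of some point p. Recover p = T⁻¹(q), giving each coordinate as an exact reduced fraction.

p = (-3, -1)

T1 = [3/2 0 0; 0 1/2 0; 0 0 1]
T2·T1 = [-6/5 3/10 0; -9/10 -2/5 0; 0 0 1]
T3·…·T1 = [-6/5 3/10 0; 3/10 -7/10 0; 0 0 1]
T4·…·T1 = [-9/5 17/10 0; 3/10 -7/10 0; 0 0 1]
T5·…·T1 = [9/5 -17/10 0; 3/10 -7/10 0; 0 0 1]
det M = -3/4; M⁻¹ = [14/15 -34/15 0; 2/5 -12/5 0; 0 0 1]
M⁻¹ · (-37/10, -1/5)ᵀ = (-3, -1)ᵀ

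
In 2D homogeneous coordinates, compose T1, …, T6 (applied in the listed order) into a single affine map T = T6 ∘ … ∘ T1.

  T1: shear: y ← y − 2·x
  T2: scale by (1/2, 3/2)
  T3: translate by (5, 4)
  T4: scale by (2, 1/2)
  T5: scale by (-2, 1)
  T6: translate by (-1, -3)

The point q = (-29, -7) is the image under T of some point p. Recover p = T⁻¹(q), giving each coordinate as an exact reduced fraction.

T1 = [1 0 0; -2 1 0; 0 0 1]
T2·T1 = [1/2 0 0; -3 3/2 0; 0 0 1]
T3·…·T1 = [1/2 0 5; -3 3/2 4; 0 0 1]
T4·…·T1 = [1 0 10; -3/2 3/4 2; 0 0 1]
T5·…·T1 = [-2 0 -20; -3/2 3/4 2; 0 0 1]
T6·…·T1 = [-2 0 -21; -3/2 3/4 -1; 0 0 1]
det M = -3/2; M⁻¹ = [-1/2 0 -21/2; -1 4/3 -59/3; 0 0 1]
M⁻¹ · (-29, -7)ᵀ = (4, 0)ᵀ

p = (4, 0)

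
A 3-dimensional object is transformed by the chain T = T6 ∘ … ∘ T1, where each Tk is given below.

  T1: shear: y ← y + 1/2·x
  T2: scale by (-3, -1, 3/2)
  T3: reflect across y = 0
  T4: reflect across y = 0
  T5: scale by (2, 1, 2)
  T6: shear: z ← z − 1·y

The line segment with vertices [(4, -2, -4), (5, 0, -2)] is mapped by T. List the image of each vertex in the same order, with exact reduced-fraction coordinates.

image vertices: (-24, 0, -12), (-30, -5/2, -7/2)

T1 shear: y ← y + 1/2·x: (4, -2, -4) → (4, 0, -4); (5, 0, -2) → (5, 5/2, -2)
T2 scale by (-3, -1, 3/2): (4, 0, -4) → (-12, 0, -6); (5, 5/2, -2) → (-15, -5/2, -3)
T3 reflect across y = 0: (-12, 0, -6) → (-12, 0, -6); (-15, -5/2, -3) → (-15, 5/2, -3)
T4 reflect across y = 0: (-12, 0, -6) → (-12, 0, -6); (-15, 5/2, -3) → (-15, -5/2, -3)
T5 scale by (2, 1, 2): (-12, 0, -6) → (-24, 0, -12); (-15, -5/2, -3) → (-30, -5/2, -6)
T6 shear: z ← z − 1·y: (-24, 0, -12) → (-24, 0, -12); (-30, -5/2, -6) → (-30, -5/2, -7/2)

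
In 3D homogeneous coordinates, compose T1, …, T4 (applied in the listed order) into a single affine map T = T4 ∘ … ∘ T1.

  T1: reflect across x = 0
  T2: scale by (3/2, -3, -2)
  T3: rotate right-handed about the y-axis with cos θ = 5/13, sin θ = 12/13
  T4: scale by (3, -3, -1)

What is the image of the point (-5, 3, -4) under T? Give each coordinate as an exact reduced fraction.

T(p) = (801/26, 27, 50/13)

T1 reflect across x = 0: (-5, 3, -4) → (5, 3, -4)
T2 scale by (3/2, -3, -2): (5, 3, -4) → (15/2, -9, 8)
T3 rotate right-handed about the y-axis with cos θ = 5/13, sin θ = 12/13: (15/2, -9, 8) → (267/26, -9, -50/13)
T4 scale by (3, -3, -1): (267/26, -9, -50/13) → (801/26, 27, 50/13)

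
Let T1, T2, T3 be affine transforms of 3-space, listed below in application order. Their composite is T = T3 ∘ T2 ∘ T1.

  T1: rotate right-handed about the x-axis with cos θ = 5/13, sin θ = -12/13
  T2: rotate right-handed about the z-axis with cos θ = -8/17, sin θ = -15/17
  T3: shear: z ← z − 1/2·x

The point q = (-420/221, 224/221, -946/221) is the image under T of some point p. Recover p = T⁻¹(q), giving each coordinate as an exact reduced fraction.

p = (0, 4, -4)

T1 = [1 0 0 0; 0 5/13 12/13 0; 0 -12/13 5/13 0; 0 0 0 1]
T2·T1 = [-8/17 75/221 180/221 0; -15/17 -40/221 -96/221 0; 0 -12/13 5/13 0; 0 0 0 1]
T3·…·T1 = [-8/17 75/221 180/221 0; -15/17 -40/221 -96/221 0; 4/17 -483/442 -5/221 0; 0 0 0 1]
det M = 1; M⁻¹ = [-8/17 -15/17 0 0; -27/221 -40/221 -12/13 0; 445/442 -96/221 5/13 0; 0 0 0 1]
M⁻¹ · (-420/221, 224/221, -946/221)ᵀ = (0, 4, -4)ᵀ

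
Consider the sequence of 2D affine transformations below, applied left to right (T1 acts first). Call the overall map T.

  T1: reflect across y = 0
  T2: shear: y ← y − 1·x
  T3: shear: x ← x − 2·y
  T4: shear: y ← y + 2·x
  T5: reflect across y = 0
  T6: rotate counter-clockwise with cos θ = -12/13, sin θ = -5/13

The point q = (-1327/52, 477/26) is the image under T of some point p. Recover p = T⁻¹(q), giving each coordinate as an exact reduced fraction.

p = (4, 9/4)

T1 = [1 0 0; 0 -1 0; 0 0 1]
T2·T1 = [1 0 0; -1 -1 0; 0 0 1]
T3·…·T1 = [3 2 0; -1 -1 0; 0 0 1]
T4·…·T1 = [3 2 0; 5 3 0; 0 0 1]
T5·…·T1 = [3 2 0; -5 -3 0; 0 0 1]
T6·…·T1 = [-61/13 -3 0; 45/13 2 0; 0 0 1]
det M = 1; M⁻¹ = [2 3 0; -45/13 -61/13 0; 0 0 1]
M⁻¹ · (-1327/52, 477/26)ᵀ = (4, 9/4)ᵀ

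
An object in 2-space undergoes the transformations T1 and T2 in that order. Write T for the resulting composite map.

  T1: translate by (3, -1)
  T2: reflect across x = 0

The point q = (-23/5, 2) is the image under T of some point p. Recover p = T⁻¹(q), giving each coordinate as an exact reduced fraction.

T1 = [1 0 3; 0 1 -1; 0 0 1]
T2·T1 = [-1 0 -3; 0 1 -1; 0 0 1]
det M = -1; M⁻¹ = [-1 0 -3; 0 1 1; 0 0 1]
M⁻¹ · (-23/5, 2)ᵀ = (8/5, 3)ᵀ

p = (8/5, 3)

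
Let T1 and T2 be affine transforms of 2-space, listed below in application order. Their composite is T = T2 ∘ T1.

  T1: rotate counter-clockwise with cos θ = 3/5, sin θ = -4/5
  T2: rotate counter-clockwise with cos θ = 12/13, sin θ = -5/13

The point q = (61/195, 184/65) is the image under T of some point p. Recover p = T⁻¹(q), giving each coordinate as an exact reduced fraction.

T1 = [3/5 4/5 0; -4/5 3/5 0; 0 0 1]
T2·T1 = [16/65 63/65 0; -63/65 16/65 0; 0 0 1]
det M = 1; M⁻¹ = [16/65 -63/65 0; 63/65 16/65 0; 0 0 1]
M⁻¹ · (61/195, 184/65)ᵀ = (-8/3, 1)ᵀ

p = (-8/3, 1)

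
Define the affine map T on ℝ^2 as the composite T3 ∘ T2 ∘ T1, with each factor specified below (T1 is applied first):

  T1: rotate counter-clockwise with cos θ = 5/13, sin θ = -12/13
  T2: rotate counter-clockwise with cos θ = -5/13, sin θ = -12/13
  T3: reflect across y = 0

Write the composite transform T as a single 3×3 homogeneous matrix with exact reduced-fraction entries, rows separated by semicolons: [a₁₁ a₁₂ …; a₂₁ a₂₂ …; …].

T1 = [5/13 12/13 0; -12/13 5/13 0; 0 0 1]
T2·T1 = [-1 0 0; 0 -1 0; 0 0 1]
T3·…·T1 = [-1 0 0; 0 1 0; 0 0 1]

T = [-1 0 0; 0 1 0; 0 0 1]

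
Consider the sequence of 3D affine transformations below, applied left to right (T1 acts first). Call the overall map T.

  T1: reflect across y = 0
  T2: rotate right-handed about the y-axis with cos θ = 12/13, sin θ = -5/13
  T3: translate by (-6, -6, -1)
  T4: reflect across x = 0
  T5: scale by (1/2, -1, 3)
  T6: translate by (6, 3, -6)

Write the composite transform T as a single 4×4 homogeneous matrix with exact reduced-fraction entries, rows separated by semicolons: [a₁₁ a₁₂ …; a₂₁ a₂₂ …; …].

T1 = [1 0 0 0; 0 -1 0 0; 0 0 1 0; 0 0 0 1]
T2·T1 = [12/13 0 -5/13 0; 0 -1 0 0; 5/13 0 12/13 0; 0 0 0 1]
T3·…·T1 = [12/13 0 -5/13 -6; 0 -1 0 -6; 5/13 0 12/13 -1; 0 0 0 1]
T4·…·T1 = [-12/13 0 5/13 6; 0 -1 0 -6; 5/13 0 12/13 -1; 0 0 0 1]
T5·…·T1 = [-6/13 0 5/26 3; 0 1 0 6; 15/13 0 36/13 -3; 0 0 0 1]
T6·…·T1 = [-6/13 0 5/26 9; 0 1 0 9; 15/13 0 36/13 -9; 0 0 0 1]

T = [-6/13 0 5/26 9; 0 1 0 9; 15/13 0 36/13 -9; 0 0 0 1]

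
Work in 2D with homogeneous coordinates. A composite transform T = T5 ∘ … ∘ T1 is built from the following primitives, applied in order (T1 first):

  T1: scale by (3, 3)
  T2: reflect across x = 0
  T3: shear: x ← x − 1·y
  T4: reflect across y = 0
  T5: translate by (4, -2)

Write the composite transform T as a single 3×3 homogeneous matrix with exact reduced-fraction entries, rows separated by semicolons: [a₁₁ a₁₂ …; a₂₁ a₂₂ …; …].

T = [-3 -3 4; 0 -3 -2; 0 0 1]

T1 = [3 0 0; 0 3 0; 0 0 1]
T2·T1 = [-3 0 0; 0 3 0; 0 0 1]
T3·…·T1 = [-3 -3 0; 0 3 0; 0 0 1]
T4·…·T1 = [-3 -3 0; 0 -3 0; 0 0 1]
T5·…·T1 = [-3 -3 4; 0 -3 -2; 0 0 1]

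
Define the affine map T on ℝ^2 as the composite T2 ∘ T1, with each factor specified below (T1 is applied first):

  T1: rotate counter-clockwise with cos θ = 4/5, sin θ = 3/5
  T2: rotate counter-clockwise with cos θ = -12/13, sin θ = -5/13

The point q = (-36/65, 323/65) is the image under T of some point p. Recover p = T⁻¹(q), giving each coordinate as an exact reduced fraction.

p = (-4, -3)

T1 = [4/5 -3/5 0; 3/5 4/5 0; 0 0 1]
T2·T1 = [-33/65 56/65 0; -56/65 -33/65 0; 0 0 1]
det M = 1; M⁻¹ = [-33/65 -56/65 0; 56/65 -33/65 0; 0 0 1]
M⁻¹ · (-36/65, 323/65)ᵀ = (-4, -3)ᵀ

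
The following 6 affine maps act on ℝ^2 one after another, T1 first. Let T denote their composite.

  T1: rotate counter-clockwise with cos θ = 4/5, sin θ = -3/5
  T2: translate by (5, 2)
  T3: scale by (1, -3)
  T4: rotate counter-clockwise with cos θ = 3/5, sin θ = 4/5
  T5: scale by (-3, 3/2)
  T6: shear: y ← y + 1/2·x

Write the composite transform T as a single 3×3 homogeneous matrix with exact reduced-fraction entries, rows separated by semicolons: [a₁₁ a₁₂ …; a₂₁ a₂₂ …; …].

T1 = [4/5 3/5 0; -3/5 4/5 0; 0 0 1]
T2·T1 = [4/5 3/5 5; -3/5 4/5 2; 0 0 1]
T3·…·T1 = [4/5 3/5 5; 9/5 -12/5 -6; 0 0 1]
T4·…·T1 = [-24/25 57/25 39/5; 43/25 -24/25 2/5; 0 0 1]
T5·…·T1 = [72/25 -171/25 -117/5; 129/50 -36/25 3/5; 0 0 1]
T6·…·T1 = [72/25 -171/25 -117/5; 201/50 -243/50 -111/10; 0 0 1]

T = [72/25 -171/25 -117/5; 201/50 -243/50 -111/10; 0 0 1]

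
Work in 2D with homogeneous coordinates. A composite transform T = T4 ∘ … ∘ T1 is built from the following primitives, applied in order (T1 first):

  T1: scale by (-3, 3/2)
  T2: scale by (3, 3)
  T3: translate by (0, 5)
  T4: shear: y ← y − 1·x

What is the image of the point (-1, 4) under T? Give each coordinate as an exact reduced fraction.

T(p) = (9, 14)

T1 scale by (-3, 3/2): (-1, 4) → (3, 6)
T2 scale by (3, 3): (3, 6) → (9, 18)
T3 translate by (0, 5): (9, 18) → (9, 23)
T4 shear: y ← y − 1·x: (9, 23) → (9, 14)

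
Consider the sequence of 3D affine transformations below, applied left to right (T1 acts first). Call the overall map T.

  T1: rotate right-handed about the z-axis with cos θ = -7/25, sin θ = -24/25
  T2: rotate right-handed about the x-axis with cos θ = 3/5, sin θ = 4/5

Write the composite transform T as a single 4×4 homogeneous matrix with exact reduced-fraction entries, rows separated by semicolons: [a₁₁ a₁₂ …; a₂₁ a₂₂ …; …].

T1 = [-7/25 24/25 0 0; -24/25 -7/25 0 0; 0 0 1 0; 0 0 0 1]
T2·T1 = [-7/25 24/25 0 0; -72/125 -21/125 -4/5 0; -96/125 -28/125 3/5 0; 0 0 0 1]

T = [-7/25 24/25 0 0; -72/125 -21/125 -4/5 0; -96/125 -28/125 3/5 0; 0 0 0 1]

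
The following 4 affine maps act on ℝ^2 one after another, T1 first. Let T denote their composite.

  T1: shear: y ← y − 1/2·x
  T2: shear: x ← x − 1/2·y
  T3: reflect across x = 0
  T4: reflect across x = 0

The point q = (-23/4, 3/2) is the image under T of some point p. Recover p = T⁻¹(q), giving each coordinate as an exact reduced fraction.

p = (-5, -1)

T1 = [1 0 0; -1/2 1 0; 0 0 1]
T2·T1 = [5/4 -1/2 0; -1/2 1 0; 0 0 1]
T3·…·T1 = [-5/4 1/2 0; -1/2 1 0; 0 0 1]
T4·…·T1 = [5/4 -1/2 0; -1/2 1 0; 0 0 1]
det M = 1; M⁻¹ = [1 1/2 0; 1/2 5/4 0; 0 0 1]
M⁻¹ · (-23/4, 3/2)ᵀ = (-5, -1)ᵀ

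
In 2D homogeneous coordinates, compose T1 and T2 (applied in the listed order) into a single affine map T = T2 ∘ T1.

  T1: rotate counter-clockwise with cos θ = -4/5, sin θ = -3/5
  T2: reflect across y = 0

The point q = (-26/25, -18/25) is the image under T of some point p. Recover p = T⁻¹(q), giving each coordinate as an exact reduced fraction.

p = (2/5, -6/5)

T1 = [-4/5 3/5 0; -3/5 -4/5 0; 0 0 1]
T2·T1 = [-4/5 3/5 0; 3/5 4/5 0; 0 0 1]
det M = -1; M⁻¹ = [-4/5 3/5 0; 3/5 4/5 0; 0 0 1]
M⁻¹ · (-26/25, -18/25)ᵀ = (2/5, -6/5)ᵀ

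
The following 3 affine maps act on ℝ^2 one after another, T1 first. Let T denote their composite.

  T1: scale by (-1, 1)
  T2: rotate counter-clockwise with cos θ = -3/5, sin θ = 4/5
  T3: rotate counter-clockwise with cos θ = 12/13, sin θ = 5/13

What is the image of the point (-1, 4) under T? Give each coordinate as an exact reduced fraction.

T1 scale by (-1, 1): (-1, 4) → (1, 4)
T2 rotate counter-clockwise with cos θ = -3/5, sin θ = 4/5: (1, 4) → (-19/5, -8/5)
T3 rotate counter-clockwise with cos θ = 12/13, sin θ = 5/13: (-19/5, -8/5) → (-188/65, -191/65)

T(p) = (-188/65, -191/65)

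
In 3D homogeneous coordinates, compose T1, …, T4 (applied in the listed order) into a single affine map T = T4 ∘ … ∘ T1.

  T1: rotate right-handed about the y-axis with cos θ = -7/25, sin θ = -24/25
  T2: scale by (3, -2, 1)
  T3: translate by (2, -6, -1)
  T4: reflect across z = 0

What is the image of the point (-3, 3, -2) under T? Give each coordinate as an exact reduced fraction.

T(p) = (257/25, -12, 83/25)

T1 rotate right-handed about the y-axis with cos θ = -7/25, sin θ = -24/25: (-3, 3, -2) → (69/25, 3, -58/25)
T2 scale by (3, -2, 1): (69/25, 3, -58/25) → (207/25, -6, -58/25)
T3 translate by (2, -6, -1): (207/25, -6, -58/25) → (257/25, -12, -83/25)
T4 reflect across z = 0: (257/25, -12, -83/25) → (257/25, -12, 83/25)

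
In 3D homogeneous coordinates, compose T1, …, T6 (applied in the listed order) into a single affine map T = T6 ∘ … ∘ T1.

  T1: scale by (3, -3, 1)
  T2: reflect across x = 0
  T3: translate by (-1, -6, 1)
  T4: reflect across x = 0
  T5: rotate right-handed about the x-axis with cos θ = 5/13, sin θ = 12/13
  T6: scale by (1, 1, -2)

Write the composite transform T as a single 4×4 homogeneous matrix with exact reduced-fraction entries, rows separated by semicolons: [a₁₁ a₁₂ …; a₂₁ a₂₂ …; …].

T = [3 0 0 1; 0 -15/13 -12/13 -42/13; 0 72/13 -10/13 134/13; 0 0 0 1]

T1 = [3 0 0 0; 0 -3 0 0; 0 0 1 0; 0 0 0 1]
T2·T1 = [-3 0 0 0; 0 -3 0 0; 0 0 1 0; 0 0 0 1]
T3·…·T1 = [-3 0 0 -1; 0 -3 0 -6; 0 0 1 1; 0 0 0 1]
T4·…·T1 = [3 0 0 1; 0 -3 0 -6; 0 0 1 1; 0 0 0 1]
T5·…·T1 = [3 0 0 1; 0 -15/13 -12/13 -42/13; 0 -36/13 5/13 -67/13; 0 0 0 1]
T6·…·T1 = [3 0 0 1; 0 -15/13 -12/13 -42/13; 0 72/13 -10/13 134/13; 0 0 0 1]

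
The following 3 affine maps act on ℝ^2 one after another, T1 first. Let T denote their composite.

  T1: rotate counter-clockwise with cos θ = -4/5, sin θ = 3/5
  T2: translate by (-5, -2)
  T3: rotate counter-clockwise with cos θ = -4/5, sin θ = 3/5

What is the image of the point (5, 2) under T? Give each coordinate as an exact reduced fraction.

T(p) = (213/25, -141/25)

T1 rotate counter-clockwise with cos θ = -4/5, sin θ = 3/5: (5, 2) → (-26/5, 7/5)
T2 translate by (-5, -2): (-26/5, 7/5) → (-51/5, -3/5)
T3 rotate counter-clockwise with cos θ = -4/5, sin θ = 3/5: (-51/5, -3/5) → (213/25, -141/25)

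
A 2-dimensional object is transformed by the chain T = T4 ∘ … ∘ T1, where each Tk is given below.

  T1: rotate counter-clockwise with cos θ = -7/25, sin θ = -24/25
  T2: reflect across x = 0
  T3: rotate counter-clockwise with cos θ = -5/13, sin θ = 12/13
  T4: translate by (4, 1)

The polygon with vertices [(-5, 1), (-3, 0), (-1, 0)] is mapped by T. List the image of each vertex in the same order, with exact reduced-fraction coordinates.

T1 rotate counter-clockwise with cos θ = -7/25, sin θ = -24/25: (-5, 1) → (59/25, 113/25); (-3, 0) → (21/25, 72/25); (-1, 0) → (7/25, 24/25)
T2 reflect across x = 0: (59/25, 113/25) → (-59/25, 113/25); (21/25, 72/25) → (-21/25, 72/25); (7/25, 24/25) → (-7/25, 24/25)
T3 rotate counter-clockwise with cos θ = -5/13, sin θ = 12/13: (-59/25, 113/25) → (-1061/325, -1273/325); (-21/25, 72/25) → (-759/325, -612/325); (-7/25, 24/25) → (-253/325, -204/325)
T4 translate by (4, 1): (-1061/325, -1273/325) → (239/325, -948/325); (-759/325, -612/325) → (541/325, -287/325); (-253/325, -204/325) → (1047/325, 121/325)

image vertices: (239/325, -948/325), (541/325, -287/325), (1047/325, 121/325)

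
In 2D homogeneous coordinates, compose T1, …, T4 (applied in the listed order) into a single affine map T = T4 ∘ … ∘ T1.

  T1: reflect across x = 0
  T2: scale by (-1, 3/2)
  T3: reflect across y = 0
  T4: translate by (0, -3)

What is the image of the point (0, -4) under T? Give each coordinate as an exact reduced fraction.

T(p) = (0, 3)

T1 reflect across x = 0: (0, -4) → (0, -4)
T2 scale by (-1, 3/2): (0, -4) → (0, -6)
T3 reflect across y = 0: (0, -6) → (0, 6)
T4 translate by (0, -3): (0, 6) → (0, 3)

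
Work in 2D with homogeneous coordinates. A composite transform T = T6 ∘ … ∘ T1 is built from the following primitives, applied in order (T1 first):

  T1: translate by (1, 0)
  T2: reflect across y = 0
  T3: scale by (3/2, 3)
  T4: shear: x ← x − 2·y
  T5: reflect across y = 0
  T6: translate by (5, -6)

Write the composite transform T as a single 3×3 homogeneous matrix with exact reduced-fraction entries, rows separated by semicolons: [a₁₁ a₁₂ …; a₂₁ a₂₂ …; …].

T = [3/2 6 13/2; 0 3 -6; 0 0 1]

T1 = [1 0 1; 0 1 0; 0 0 1]
T2·T1 = [1 0 1; 0 -1 0; 0 0 1]
T3·…·T1 = [3/2 0 3/2; 0 -3 0; 0 0 1]
T4·…·T1 = [3/2 6 3/2; 0 -3 0; 0 0 1]
T5·…·T1 = [3/2 6 3/2; 0 3 0; 0 0 1]
T6·…·T1 = [3/2 6 13/2; 0 3 -6; 0 0 1]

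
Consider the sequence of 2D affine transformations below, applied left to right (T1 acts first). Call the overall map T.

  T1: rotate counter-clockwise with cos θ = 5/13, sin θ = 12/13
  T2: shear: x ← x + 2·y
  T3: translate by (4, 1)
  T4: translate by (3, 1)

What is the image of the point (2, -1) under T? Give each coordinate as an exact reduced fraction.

T1 rotate counter-clockwise with cos θ = 5/13, sin θ = 12/13: (2, -1) → (22/13, 19/13)
T2 shear: x ← x + 2·y: (22/13, 19/13) → (60/13, 19/13)
T3 translate by (4, 1): (60/13, 19/13) → (112/13, 32/13)
T4 translate by (3, 1): (112/13, 32/13) → (151/13, 45/13)

T(p) = (151/13, 45/13)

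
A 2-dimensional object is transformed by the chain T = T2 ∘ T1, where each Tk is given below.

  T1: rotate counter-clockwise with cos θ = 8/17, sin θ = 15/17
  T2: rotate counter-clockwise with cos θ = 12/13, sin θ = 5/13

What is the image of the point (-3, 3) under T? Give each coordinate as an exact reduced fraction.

T1 rotate counter-clockwise with cos θ = 8/17, sin θ = 15/17: (-3, 3) → (-69/17, -21/17)
T2 rotate counter-clockwise with cos θ = 12/13, sin θ = 5/13: (-69/17, -21/17) → (-723/221, -597/221)

T(p) = (-723/221, -597/221)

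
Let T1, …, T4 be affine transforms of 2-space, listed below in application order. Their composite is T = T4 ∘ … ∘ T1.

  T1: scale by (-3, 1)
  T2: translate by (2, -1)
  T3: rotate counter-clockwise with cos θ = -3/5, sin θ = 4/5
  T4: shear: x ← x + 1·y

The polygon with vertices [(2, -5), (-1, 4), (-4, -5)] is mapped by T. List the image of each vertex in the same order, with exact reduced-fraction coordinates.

image vertices: (38/5, 2/5), (-16/5, 11/5), (56/5, 74/5)

T1 scale by (-3, 1): (2, -5) → (-6, -5); (-1, 4) → (3, 4); (-4, -5) → (12, -5)
T2 translate by (2, -1): (-6, -5) → (-4, -6); (3, 4) → (5, 3); (12, -5) → (14, -6)
T3 rotate counter-clockwise with cos θ = -3/5, sin θ = 4/5: (-4, -6) → (36/5, 2/5); (5, 3) → (-27/5, 11/5); (14, -6) → (-18/5, 74/5)
T4 shear: x ← x + 1·y: (36/5, 2/5) → (38/5, 2/5); (-27/5, 11/5) → (-16/5, 11/5); (-18/5, 74/5) → (56/5, 74/5)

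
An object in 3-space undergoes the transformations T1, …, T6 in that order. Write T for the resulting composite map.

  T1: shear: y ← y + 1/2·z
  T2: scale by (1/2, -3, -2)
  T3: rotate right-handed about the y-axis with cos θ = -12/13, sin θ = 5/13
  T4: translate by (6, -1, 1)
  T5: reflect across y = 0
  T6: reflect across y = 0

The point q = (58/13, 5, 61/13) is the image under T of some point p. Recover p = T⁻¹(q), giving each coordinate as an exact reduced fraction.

p = (0, -3, 2)

T1 = [1 0 0 0; 0 1 1/2 0; 0 0 1 0; 0 0 0 1]
T2·T1 = [1/2 0 0 0; 0 -3 -3/2 0; 0 0 -2 0; 0 0 0 1]
T3·…·T1 = [-6/13 0 -10/13 0; 0 -3 -3/2 0; -5/26 0 24/13 0; 0 0 0 1]
T4·…·T1 = [-6/13 0 -10/13 6; 0 -3 -3/2 -1; -5/26 0 24/13 1; 0 0 0 1]
T5·…·T1 = [-6/13 0 -10/13 6; 0 3 3/2 1; -5/26 0 24/13 1; 0 0 0 1]
T6·…·T1 = [-6/13 0 -10/13 6; 0 -3 -3/2 -1; -5/26 0 24/13 1; 0 0 0 1]
det M = 3; M⁻¹ = [-24/13 0 -10/13 154/13; 5/52 -1/3 -3/13 -53/78; -5/26 0 6/13 9/13; 0 0 0 1]
M⁻¹ · (58/13, 5, 61/13)ᵀ = (0, -3, 2)ᵀ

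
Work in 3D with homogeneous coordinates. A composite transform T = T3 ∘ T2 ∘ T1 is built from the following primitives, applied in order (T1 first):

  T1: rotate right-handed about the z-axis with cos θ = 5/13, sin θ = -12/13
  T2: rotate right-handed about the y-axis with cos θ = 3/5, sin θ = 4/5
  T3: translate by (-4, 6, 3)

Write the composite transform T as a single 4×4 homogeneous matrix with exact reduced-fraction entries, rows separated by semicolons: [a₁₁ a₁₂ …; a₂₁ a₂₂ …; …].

T1 = [5/13 12/13 0 0; -12/13 5/13 0 0; 0 0 1 0; 0 0 0 1]
T2·T1 = [3/13 36/65 4/5 0; -12/13 5/13 0 0; -4/13 -48/65 3/5 0; 0 0 0 1]
T3·…·T1 = [3/13 36/65 4/5 -4; -12/13 5/13 0 6; -4/13 -48/65 3/5 3; 0 0 0 1]

T = [3/13 36/65 4/5 -4; -12/13 5/13 0 6; -4/13 -48/65 3/5 3; 0 0 0 1]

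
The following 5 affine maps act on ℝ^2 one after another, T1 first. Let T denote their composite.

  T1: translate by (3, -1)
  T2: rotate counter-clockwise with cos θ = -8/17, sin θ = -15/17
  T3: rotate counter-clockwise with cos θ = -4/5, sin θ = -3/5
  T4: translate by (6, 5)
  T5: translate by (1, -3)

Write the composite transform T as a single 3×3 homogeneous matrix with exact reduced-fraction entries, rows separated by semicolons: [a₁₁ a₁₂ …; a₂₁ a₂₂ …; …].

T1 = [1 0 3; 0 1 -1; 0 0 1]
T2·T1 = [-8/17 15/17 -39/17; -15/17 -8/17 -37/17; 0 0 1]
T3·…·T1 = [-13/85 -84/85 9/17; 84/85 -13/85 53/17; 0 0 1]
T4·…·T1 = [-13/85 -84/85 111/17; 84/85 -13/85 138/17; 0 0 1]
T5·…·T1 = [-13/85 -84/85 128/17; 84/85 -13/85 87/17; 0 0 1]

T = [-13/85 -84/85 128/17; 84/85 -13/85 87/17; 0 0 1]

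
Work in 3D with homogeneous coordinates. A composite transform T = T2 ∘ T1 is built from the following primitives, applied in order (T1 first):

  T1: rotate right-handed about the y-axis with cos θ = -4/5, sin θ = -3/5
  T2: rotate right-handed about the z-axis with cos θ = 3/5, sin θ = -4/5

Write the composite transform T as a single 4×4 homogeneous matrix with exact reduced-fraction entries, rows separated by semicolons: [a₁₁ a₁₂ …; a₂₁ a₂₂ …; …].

T = [-12/25 4/5 -9/25 0; 16/25 3/5 12/25 0; 3/5 0 -4/5 0; 0 0 0 1]

T1 = [-4/5 0 -3/5 0; 0 1 0 0; 3/5 0 -4/5 0; 0 0 0 1]
T2·T1 = [-12/25 4/5 -9/25 0; 16/25 3/5 12/25 0; 3/5 0 -4/5 0; 0 0 0 1]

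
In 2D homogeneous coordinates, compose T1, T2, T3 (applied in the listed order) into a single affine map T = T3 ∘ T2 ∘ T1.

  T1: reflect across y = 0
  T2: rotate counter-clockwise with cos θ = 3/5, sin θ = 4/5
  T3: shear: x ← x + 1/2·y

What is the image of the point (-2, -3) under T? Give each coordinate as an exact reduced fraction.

T(p) = (-7/2, 1/5)

T1 reflect across y = 0: (-2, -3) → (-2, 3)
T2 rotate counter-clockwise with cos θ = 3/5, sin θ = 4/5: (-2, 3) → (-18/5, 1/5)
T3 shear: x ← x + 1/2·y: (-18/5, 1/5) → (-7/2, 1/5)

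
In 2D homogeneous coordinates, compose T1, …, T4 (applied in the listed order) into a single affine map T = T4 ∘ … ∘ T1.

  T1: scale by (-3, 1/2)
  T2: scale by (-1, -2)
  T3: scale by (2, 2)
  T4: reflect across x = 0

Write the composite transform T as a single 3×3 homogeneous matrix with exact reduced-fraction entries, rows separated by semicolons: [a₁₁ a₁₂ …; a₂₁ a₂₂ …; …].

T1 = [-3 0 0; 0 1/2 0; 0 0 1]
T2·T1 = [3 0 0; 0 -1 0; 0 0 1]
T3·…·T1 = [6 0 0; 0 -2 0; 0 0 1]
T4·…·T1 = [-6 0 0; 0 -2 0; 0 0 1]

T = [-6 0 0; 0 -2 0; 0 0 1]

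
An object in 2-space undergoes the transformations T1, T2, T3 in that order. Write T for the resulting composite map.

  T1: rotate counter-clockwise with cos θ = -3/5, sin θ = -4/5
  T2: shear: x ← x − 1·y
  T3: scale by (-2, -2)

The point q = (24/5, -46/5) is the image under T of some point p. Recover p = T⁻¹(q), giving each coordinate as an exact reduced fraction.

T1 = [-3/5 4/5 0; -4/5 -3/5 0; 0 0 1]
T2·T1 = [1/5 7/5 0; -4/5 -3/5 0; 0 0 1]
T3·…·T1 = [-2/5 -14/5 0; 8/5 6/5 0; 0 0 1]
det M = 4; M⁻¹ = [3/10 7/10 0; -2/5 -1/10 0; 0 0 1]
M⁻¹ · (24/5, -46/5)ᵀ = (-5, -1)ᵀ

p = (-5, -1)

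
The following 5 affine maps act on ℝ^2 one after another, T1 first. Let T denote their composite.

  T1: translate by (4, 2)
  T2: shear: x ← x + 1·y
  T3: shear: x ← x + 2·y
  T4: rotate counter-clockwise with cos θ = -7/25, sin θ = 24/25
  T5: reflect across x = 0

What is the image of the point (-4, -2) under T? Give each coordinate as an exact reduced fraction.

T(p) = (0, 0)

T1 translate by (4, 2): (-4, -2) → (0, 0)
T2 shear: x ← x + 1·y: (0, 0) → (0, 0)
T3 shear: x ← x + 2·y: (0, 0) → (0, 0)
T4 rotate counter-clockwise with cos θ = -7/25, sin θ = 24/25: (0, 0) → (0, 0)
T5 reflect across x = 0: (0, 0) → (0, 0)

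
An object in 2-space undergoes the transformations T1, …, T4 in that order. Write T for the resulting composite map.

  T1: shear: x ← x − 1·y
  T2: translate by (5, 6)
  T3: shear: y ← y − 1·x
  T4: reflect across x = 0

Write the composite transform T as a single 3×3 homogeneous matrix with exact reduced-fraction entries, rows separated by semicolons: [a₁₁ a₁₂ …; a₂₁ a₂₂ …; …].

T1 = [1 -1 0; 0 1 0; 0 0 1]
T2·T1 = [1 -1 5; 0 1 6; 0 0 1]
T3·…·T1 = [1 -1 5; -1 2 1; 0 0 1]
T4·…·T1 = [-1 1 -5; -1 2 1; 0 0 1]

T = [-1 1 -5; -1 2 1; 0 0 1]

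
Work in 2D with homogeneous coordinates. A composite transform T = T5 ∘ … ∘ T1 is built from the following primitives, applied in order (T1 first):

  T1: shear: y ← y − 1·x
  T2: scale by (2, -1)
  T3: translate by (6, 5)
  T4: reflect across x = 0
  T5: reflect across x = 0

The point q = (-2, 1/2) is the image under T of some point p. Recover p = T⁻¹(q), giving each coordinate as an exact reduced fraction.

p = (-4, 1/2)

T1 = [1 0 0; -1 1 0; 0 0 1]
T2·T1 = [2 0 0; 1 -1 0; 0 0 1]
T3·…·T1 = [2 0 6; 1 -1 5; 0 0 1]
T4·…·T1 = [-2 0 -6; 1 -1 5; 0 0 1]
T5·…·T1 = [2 0 6; 1 -1 5; 0 0 1]
det M = -2; M⁻¹ = [1/2 0 -3; 1/2 -1 2; 0 0 1]
M⁻¹ · (-2, 1/2)ᵀ = (-4, 1/2)ᵀ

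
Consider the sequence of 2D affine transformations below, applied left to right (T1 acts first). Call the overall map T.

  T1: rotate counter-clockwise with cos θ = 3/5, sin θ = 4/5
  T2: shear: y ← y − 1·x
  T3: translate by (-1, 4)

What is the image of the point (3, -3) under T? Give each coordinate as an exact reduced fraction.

T1 rotate counter-clockwise with cos θ = 3/5, sin θ = 4/5: (3, -3) → (21/5, 3/5)
T2 shear: y ← y − 1·x: (21/5, 3/5) → (21/5, -18/5)
T3 translate by (-1, 4): (21/5, -18/5) → (16/5, 2/5)

T(p) = (16/5, 2/5)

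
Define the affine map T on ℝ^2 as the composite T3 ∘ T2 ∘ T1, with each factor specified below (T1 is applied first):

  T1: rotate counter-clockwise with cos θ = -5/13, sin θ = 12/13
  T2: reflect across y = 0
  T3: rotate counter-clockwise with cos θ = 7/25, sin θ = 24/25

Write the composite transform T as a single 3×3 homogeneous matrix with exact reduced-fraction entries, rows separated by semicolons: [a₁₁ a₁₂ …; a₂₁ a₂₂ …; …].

T1 = [-5/13 -12/13 0; 12/13 -5/13 0; 0 0 1]
T2·T1 = [-5/13 -12/13 0; -12/13 5/13 0; 0 0 1]
T3·…·T1 = [253/325 -204/325 0; -204/325 -253/325 0; 0 0 1]

T = [253/325 -204/325 0; -204/325 -253/325 0; 0 0 1]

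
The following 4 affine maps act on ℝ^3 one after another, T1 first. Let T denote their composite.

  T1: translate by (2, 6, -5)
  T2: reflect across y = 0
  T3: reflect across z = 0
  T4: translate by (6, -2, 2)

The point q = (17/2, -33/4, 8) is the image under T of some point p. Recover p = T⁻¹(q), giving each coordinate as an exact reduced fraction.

p = (1/2, 1/4, -1)

T1 = [1 0 0 2; 0 1 0 6; 0 0 1 -5; 0 0 0 1]
T2·T1 = [1 0 0 2; 0 -1 0 -6; 0 0 1 -5; 0 0 0 1]
T3·…·T1 = [1 0 0 2; 0 -1 0 -6; 0 0 -1 5; 0 0 0 1]
T4·…·T1 = [1 0 0 8; 0 -1 0 -8; 0 0 -1 7; 0 0 0 1]
det M = 1; M⁻¹ = [1 0 0 -8; 0 -1 0 -8; 0 0 -1 7; 0 0 0 1]
M⁻¹ · (17/2, -33/4, 8)ᵀ = (1/2, 1/4, -1)ᵀ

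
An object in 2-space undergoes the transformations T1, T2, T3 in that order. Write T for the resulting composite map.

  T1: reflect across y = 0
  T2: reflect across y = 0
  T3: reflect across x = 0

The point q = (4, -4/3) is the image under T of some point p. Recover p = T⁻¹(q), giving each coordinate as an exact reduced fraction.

p = (-4, -4/3)

T1 = [1 0 0; 0 -1 0; 0 0 1]
T2·T1 = [1 0 0; 0 1 0; 0 0 1]
T3·…·T1 = [-1 0 0; 0 1 0; 0 0 1]
det M = -1; M⁻¹ = [-1 0 0; 0 1 0; 0 0 1]
M⁻¹ · (4, -4/3)ᵀ = (-4, -4/3)ᵀ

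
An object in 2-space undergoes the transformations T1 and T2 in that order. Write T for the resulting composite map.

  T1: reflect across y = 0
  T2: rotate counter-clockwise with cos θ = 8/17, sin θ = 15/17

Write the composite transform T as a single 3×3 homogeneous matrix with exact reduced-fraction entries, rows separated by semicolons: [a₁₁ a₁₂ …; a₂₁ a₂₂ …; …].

T = [8/17 15/17 0; 15/17 -8/17 0; 0 0 1]

T1 = [1 0 0; 0 -1 0; 0 0 1]
T2·T1 = [8/17 15/17 0; 15/17 -8/17 0; 0 0 1]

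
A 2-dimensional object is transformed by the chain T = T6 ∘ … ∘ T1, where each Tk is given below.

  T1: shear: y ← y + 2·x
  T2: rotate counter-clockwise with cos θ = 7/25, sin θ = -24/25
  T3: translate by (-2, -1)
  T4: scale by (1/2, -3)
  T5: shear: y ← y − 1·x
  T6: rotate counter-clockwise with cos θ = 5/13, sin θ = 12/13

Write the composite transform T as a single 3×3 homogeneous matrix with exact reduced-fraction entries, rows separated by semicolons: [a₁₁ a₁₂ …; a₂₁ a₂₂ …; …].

T = [43/130 456/325 -53/13; 137/130 -21/325 8/13; 0 0 1]

T1 = [1 0 0; 2 1 0; 0 0 1]
T2·T1 = [11/5 24/25 0; -2/5 7/25 0; 0 0 1]
T3·…·T1 = [11/5 24/25 -2; -2/5 7/25 -1; 0 0 1]
T4·…·T1 = [11/10 12/25 -1; 6/5 -21/25 3; 0 0 1]
T5·…·T1 = [11/10 12/25 -1; 1/10 -33/25 4; 0 0 1]
T6·…·T1 = [43/130 456/325 -53/13; 137/130 -21/325 8/13; 0 0 1]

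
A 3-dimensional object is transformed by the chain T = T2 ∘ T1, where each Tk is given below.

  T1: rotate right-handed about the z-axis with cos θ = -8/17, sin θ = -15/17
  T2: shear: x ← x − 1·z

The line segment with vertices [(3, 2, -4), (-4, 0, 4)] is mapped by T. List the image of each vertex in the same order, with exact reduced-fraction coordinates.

T1 rotate right-handed about the z-axis with cos θ = -8/17, sin θ = -15/17: (3, 2, -4) → (6/17, -61/17, -4); (-4, 0, 4) → (32/17, 60/17, 4)
T2 shear: x ← x − 1·z: (6/17, -61/17, -4) → (74/17, -61/17, -4); (32/17, 60/17, 4) → (-36/17, 60/17, 4)

image vertices: (74/17, -61/17, -4), (-36/17, 60/17, 4)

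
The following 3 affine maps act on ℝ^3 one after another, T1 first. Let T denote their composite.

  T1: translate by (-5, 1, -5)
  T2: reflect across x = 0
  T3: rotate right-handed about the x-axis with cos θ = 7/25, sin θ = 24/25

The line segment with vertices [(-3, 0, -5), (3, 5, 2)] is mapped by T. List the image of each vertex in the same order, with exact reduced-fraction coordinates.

image vertices: (8, 247/25, -46/25), (2, 114/25, 123/25)

T1 translate by (-5, 1, -5): (-3, 0, -5) → (-8, 1, -10); (3, 5, 2) → (-2, 6, -3)
T2 reflect across x = 0: (-8, 1, -10) → (8, 1, -10); (-2, 6, -3) → (2, 6, -3)
T3 rotate right-handed about the x-axis with cos θ = 7/25, sin θ = 24/25: (8, 1, -10) → (8, 247/25, -46/25); (2, 6, -3) → (2, 114/25, 123/25)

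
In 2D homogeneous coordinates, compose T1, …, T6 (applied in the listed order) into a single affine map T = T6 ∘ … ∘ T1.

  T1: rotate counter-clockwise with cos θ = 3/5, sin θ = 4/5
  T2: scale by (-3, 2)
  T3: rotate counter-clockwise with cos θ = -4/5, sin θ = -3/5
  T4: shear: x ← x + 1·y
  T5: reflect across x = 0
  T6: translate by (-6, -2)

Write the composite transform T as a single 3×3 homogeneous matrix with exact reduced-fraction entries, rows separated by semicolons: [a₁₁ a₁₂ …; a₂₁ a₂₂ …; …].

T = [-11/5 18/5 -6; -1/5 -12/5 -2; 0 0 1]

T1 = [3/5 -4/5 0; 4/5 3/5 0; 0 0 1]
T2·T1 = [-9/5 12/5 0; 8/5 6/5 0; 0 0 1]
T3·…·T1 = [12/5 -6/5 0; -1/5 -12/5 0; 0 0 1]
T4·…·T1 = [11/5 -18/5 0; -1/5 -12/5 0; 0 0 1]
T5·…·T1 = [-11/5 18/5 0; -1/5 -12/5 0; 0 0 1]
T6·…·T1 = [-11/5 18/5 -6; -1/5 -12/5 -2; 0 0 1]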